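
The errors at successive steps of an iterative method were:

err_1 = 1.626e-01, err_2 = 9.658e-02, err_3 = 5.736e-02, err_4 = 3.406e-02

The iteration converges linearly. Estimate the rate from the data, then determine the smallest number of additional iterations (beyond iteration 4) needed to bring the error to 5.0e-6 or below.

Rate ρ ≈ err_4/err_3 = 3.406e-02/5.736e-02 = 0.5938.
After j more steps, err_{4+j} ≈ 3.406e-02·ρ^j; need ρ^j ≤ 5.0e-6/3.406e-02 = 0.0001468.
j ≥ ln(0.0001468)/ln(0.5938) = -8.8264/-0.52121 = 16.934.
So 17 more iterations are needed.

17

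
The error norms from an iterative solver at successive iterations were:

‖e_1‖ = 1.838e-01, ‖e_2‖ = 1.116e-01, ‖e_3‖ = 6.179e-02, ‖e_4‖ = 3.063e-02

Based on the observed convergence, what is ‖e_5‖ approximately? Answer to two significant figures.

1.3e-2

First estimate the order: p ≈ ln(‖e_4‖/‖e_3‖) / ln(‖e_3‖/‖e_2‖) = ln(3.063e-02/6.179e-02)/ln(6.179e-02/1.116e-01) = ln(0.495711)/ln(0.553674) ≈ 1.1871.
Then ‖e_5‖ ≈ ‖e_4‖·(‖e_4‖/‖e_3‖)^p = 3.063e-02·(0.495711)^1.1871 = 3.063e-02·0.434716 ≈ 0.01332.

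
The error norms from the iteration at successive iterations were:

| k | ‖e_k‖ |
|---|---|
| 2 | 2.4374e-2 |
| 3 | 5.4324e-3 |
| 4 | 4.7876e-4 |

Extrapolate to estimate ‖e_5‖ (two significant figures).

9.4e-6

First estimate the order: p ≈ ln(‖e_4‖/‖e_3‖) / ln(‖e_3‖/‖e_2‖) = ln(4.7876e-4/5.4324e-3)/ln(5.4324e-3/2.4374e-2) = ln(0.0881305)/ln(0.222877) ≈ 1.6181.
Then ‖e_5‖ ≈ ‖e_4‖·(‖e_4‖/‖e_3‖)^p = 4.7876e-4·(0.0881305)^1.6181 = 4.7876e-4·0.0196385 ≈ 9.402e-06.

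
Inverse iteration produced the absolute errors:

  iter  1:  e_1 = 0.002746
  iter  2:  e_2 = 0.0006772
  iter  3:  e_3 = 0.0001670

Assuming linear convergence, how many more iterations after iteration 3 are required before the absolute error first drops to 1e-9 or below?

9

Rate ρ ≈ e_3/e_2 = 0.0001670/0.0006772 = 0.2466.
After j more steps, e_{3+j} ≈ 0.0001670·ρ^j; need ρ^j ≤ 1e-9/0.0001670 = 5.98802e-06.
j ≥ ln(5.98802e-06)/ln(0.2466) = -12.0257/-1.39999 = 8.590.
So 9 more iterations are needed.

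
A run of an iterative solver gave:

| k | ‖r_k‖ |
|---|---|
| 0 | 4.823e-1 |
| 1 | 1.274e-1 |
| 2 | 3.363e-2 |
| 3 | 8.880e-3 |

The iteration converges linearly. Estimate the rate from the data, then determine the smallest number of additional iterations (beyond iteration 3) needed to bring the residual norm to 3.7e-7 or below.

8

Rate ρ ≈ ‖r_3‖/‖r_2‖ = 8.880e-3/3.363e-2 = 0.2640.
After j more steps, ‖r_{3+j}‖ ≈ 8.880e-3·ρ^j; need ρ^j ≤ 3.7e-7/8.880e-3 = 4.16667e-05.
j ≥ ln(4.16667e-05)/ln(0.2640) = -10.0858/-1.33181 = 7.573.
So 8 more iterations are needed.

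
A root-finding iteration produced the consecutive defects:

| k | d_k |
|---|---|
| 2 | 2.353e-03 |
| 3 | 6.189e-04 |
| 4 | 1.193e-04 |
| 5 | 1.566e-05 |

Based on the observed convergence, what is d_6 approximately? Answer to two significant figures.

First estimate the order: p ≈ ln(d_5/d_4) / ln(d_4/d_3) = ln(1.566e-05/1.193e-04)/ln(1.193e-04/6.189e-04) = ln(0.131266)/ln(0.192761) ≈ 1.2334.
Then d_6 ≈ d_5·(d_5/d_4)^p = 1.566e-05·(0.131266)^1.2334 = 1.566e-05·0.0817201 ≈ 1.28e-06.

1.3e-6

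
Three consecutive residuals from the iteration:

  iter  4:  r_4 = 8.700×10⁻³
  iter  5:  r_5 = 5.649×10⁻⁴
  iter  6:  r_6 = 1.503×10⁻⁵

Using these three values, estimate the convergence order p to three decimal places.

1.326

p ≈ ln(r_6/r_5) / ln(r_5/r_4)
  = ln(1.503×10⁻⁵/5.649×10⁻⁴) / ln(5.649×10⁻⁴/8.700×10⁻³)
  = ln(0.0266065) / ln(0.064931)
  = -3.626600 / -2.734430 ≈ 1.326273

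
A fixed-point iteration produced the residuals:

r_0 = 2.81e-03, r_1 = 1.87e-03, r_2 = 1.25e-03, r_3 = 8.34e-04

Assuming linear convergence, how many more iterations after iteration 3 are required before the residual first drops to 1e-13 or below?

57

Rate ρ ≈ r_3/r_2 = 8.34e-04/1.25e-03 = 0.6672.
After j more steps, r_{3+j} ≈ 8.34e-04·ρ^j; need ρ^j ≤ 1e-13/8.34e-04 = 1.19904e-10.
j ≥ ln(1.19904e-10)/ln(0.6672) = -22.8443/-0.40467 = 56.452.
So 57 more iterations are needed.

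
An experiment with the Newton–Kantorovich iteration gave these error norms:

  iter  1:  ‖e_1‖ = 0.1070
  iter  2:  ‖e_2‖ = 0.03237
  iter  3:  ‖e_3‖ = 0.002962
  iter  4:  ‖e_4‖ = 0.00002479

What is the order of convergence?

2

Consecutive ratios: ‖e_4‖/‖e_3‖ = 0.00002479/0.002962 = 0.00836935, ‖e_3‖/‖e_2‖ = 0.002962/0.03237 = 0.0915045.
p ≈ ln(0.00836935)/ln(0.0915045) = -4.7832/-2.3914 ≈ 2.00.
So the convergence is quadratic (order 2).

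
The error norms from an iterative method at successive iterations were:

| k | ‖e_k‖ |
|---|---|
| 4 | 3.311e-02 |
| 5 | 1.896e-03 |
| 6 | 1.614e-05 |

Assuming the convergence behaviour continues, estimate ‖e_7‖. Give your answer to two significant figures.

5.7e-9

First estimate the order: p ≈ ln(‖e_6‖/‖e_5‖) / ln(‖e_5‖/‖e_4‖) = ln(1.614e-05/1.896e-03)/ln(1.896e-03/3.311e-02) = ln(0.00851266)/ln(0.0572637) ≈ 1.6665.
Then ‖e_7‖ ≈ ‖e_6‖·(‖e_6‖/‖e_5‖)^p = 1.614e-05·(0.00851266)^1.6665 = 1.614e-05·0.000355184 ≈ 5.733e-09.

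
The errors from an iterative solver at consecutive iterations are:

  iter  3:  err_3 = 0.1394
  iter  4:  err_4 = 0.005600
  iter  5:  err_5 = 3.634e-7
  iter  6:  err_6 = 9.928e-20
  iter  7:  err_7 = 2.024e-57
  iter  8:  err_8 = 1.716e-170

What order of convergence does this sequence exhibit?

Consecutive ratios: err_8/err_7 = 1.716e-170/2.024e-57 = 8.47826e-114, err_7/err_6 = 2.024e-57/9.928e-20 = 2.03868e-38.
p ≈ ln(8.47826e-114)/ln(2.03868e-38) = -260.3572/-86.7859 ≈ 3.00.
So the convergence is cubic (order 3).

3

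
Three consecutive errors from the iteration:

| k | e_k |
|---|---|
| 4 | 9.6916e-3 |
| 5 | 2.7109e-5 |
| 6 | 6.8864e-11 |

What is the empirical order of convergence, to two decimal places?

2.19

p ≈ ln(e_6/e_5) / ln(e_5/e_4)
  = ln(6.8864e-11/2.7109e-5) / ln(2.7109e-5/9.6916e-3)
  = ln(2.54026e-06) / ln(0.00279716)
  = -12.88324 / -5.87915 ≈ 2.19134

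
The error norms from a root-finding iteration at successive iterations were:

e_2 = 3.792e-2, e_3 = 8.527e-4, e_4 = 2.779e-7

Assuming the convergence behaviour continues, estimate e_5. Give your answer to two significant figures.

1.2e-14

First estimate the order: p ≈ ln(e_4/e_3) / ln(e_3/e_2) = ln(2.779e-7/8.527e-4)/ln(8.527e-4/3.792e-2) = ln(0.000325906)/ln(0.0224868) ≈ 2.1157.
Then e_5 ≈ e_4·(e_4/e_3)^p = 2.779e-7·(0.000325906)^2.1157 = 2.779e-7·4.19517e-08 ≈ 1.166e-14.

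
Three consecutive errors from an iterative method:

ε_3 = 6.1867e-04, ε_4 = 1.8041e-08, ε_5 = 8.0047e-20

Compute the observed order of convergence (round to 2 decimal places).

2.50

p ≈ ln(ε_5/ε_4) / ln(ε_4/ε_3)
  = ln(8.0047e-20/1.8041e-08) / ln(1.8041e-08/6.1867e-04)
  = ln(4.43695e-12) / ln(2.91609e-05)
  = -26.14105 / -10.44268 ≈ 2.50329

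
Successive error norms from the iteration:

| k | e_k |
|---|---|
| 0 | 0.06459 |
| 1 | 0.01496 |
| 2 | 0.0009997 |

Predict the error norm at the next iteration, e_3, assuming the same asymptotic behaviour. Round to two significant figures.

6.7e-6

First estimate the order: p ≈ ln(e_2/e_1) / ln(e_1/e_0) = ln(0.0009997/0.01496)/ln(0.01496/0.06459) = ln(0.0668249)/ln(0.231615) ≈ 1.8498.
Then e_3 ≈ e_2·(e_2/e_1)^p = 0.0009997·(0.0668249)^1.8498 = 0.0009997·0.00670457 ≈ 6.703e-06.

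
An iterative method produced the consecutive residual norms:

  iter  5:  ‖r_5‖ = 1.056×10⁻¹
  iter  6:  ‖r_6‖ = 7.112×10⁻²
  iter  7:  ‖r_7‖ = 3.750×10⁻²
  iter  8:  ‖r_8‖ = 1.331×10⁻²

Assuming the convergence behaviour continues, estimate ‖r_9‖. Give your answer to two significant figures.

First estimate the order: p ≈ ln(‖r_8‖/‖r_7‖) / ln(‖r_7‖/‖r_6‖) = ln(1.331×10⁻²/3.750×10⁻²)/ln(3.750×10⁻²/7.112×10⁻²) = ln(0.354933)/ln(0.527278) ≈ 1.6184.
Then ‖r_9‖ ≈ ‖r_8‖·(‖r_8‖/‖r_7‖)^p = 1.331×10⁻²·(0.354933)^1.6184 = 1.331×10⁻²·0.18705 ≈ 0.00249.

2.5e-3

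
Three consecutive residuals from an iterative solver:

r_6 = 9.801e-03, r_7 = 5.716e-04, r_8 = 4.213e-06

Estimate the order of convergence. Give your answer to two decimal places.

1.73

p ≈ ln(r_8/r_7) / ln(r_7/r_6)
  = ln(4.213e-06/5.716e-04) / ln(5.716e-04/9.801e-03)
  = ln(0.00737054) / ln(0.0583206)
  = -4.91026 / -2.84180 ≈ 1.72787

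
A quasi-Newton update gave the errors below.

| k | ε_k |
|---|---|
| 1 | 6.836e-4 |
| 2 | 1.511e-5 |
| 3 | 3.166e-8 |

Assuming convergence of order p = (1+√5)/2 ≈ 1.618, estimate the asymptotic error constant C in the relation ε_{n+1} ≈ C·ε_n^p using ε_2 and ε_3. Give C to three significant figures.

C ≈ ε_3 / ε_2^1.618
  = 3.166e-8 / (1.511e-5)^1.618
  = 3.166e-8 / 1.58508e-08 ≈ 1.9974

2.00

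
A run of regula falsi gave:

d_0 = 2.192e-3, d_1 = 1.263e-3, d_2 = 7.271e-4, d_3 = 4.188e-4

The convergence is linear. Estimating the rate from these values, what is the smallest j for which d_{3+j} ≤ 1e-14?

45

Rate ρ ≈ d_3/d_2 = 4.188e-4/7.271e-4 = 0.5760.
After j more steps, d_{3+j} ≈ 4.188e-4·ρ^j; need ρ^j ≤ 1e-14/4.188e-4 = 2.38777e-11.
j ≥ ln(2.38777e-11)/ln(0.5760) = -24.4581/-0.55165 = 44.336.
So 45 more iterations are needed.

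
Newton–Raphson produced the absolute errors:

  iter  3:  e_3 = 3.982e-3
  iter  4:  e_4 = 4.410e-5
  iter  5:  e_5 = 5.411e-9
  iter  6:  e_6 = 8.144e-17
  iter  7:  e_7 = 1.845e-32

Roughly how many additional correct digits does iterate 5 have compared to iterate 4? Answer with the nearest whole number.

4

Digits gained ≈ log₁₀(e_4/e_5) = log₁₀(4.410e-5/5.411e-9) = log₁₀(8150.06) ≈ 3.911.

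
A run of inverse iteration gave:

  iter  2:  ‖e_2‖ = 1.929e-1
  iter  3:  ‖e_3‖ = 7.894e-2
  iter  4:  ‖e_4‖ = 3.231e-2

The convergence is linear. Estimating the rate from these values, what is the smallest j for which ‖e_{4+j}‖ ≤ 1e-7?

Rate ρ ≈ ‖e_4‖/‖e_3‖ = 3.231e-2/7.894e-2 = 0.4093.
After j more steps, ‖e_{4+j}‖ ≈ 3.231e-2·ρ^j; need ρ^j ≤ 1e-7/3.231e-2 = 3.09502e-06.
j ≥ ln(3.09502e-06)/ln(0.4093) = -12.6857/-0.89331 = 14.201.
So 15 more iterations are needed.

15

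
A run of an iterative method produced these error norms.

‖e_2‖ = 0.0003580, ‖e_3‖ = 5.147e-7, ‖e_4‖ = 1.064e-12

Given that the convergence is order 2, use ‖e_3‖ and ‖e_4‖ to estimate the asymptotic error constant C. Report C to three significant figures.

C ≈ ‖e_4‖ / ‖e_3‖^2
  = 1.064e-12 / (5.147e-7)^2
  = 1.064e-12 / 2.64916e-13 ≈ 4.0164

4.02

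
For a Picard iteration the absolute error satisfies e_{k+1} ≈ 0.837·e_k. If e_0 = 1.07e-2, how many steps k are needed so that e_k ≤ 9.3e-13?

131

After k steps, e_k ≈ 1.07e-2·0.837^k.
Need 0.837^k ≤ 9.3e-13/1.07e-2 = 8.69159e-11.
k ≥ ln(8.69159e-11)/ln(0.837) = -23.1661/-0.17793 = 130.198.
Smallest integer k = 131.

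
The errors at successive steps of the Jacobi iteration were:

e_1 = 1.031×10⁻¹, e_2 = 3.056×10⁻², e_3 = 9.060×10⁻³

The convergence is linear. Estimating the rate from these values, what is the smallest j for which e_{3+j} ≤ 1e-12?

19

Rate ρ ≈ e_3/e_2 = 9.060×10⁻³/3.056×10⁻² = 0.2965.
After j more steps, e_{3+j} ≈ 9.060×10⁻³·ρ^j; need ρ^j ≤ 1e-12/9.060×10⁻³ = 1.10375e-10.
j ≥ ln(1.10375e-10)/ln(0.2965) = -22.9271/-1.21571 = 18.859.
So 19 more iterations are needed.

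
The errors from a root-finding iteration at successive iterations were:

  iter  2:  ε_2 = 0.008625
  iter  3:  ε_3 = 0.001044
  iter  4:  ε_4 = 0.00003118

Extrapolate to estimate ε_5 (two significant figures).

First estimate the order: p ≈ ln(ε_4/ε_3) / ln(ε_3/ε_2) = ln(0.00003118/0.001044)/ln(0.001044/0.008625) = ln(0.0298659)/ln(0.121043) ≈ 1.6627.
Then ε_5 ≈ ε_4·(ε_4/ε_3)^p = 0.00003118·(0.0298659)^1.6627 = 0.00003118·0.00291524 ≈ 9.09e-08.

9.1e-8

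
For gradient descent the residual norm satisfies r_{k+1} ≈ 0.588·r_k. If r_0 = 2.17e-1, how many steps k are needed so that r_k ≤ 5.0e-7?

25

After k steps, r_k ≈ 2.17e-1·0.588^k.
Need 0.588^k ≤ 5.0e-7/2.17e-1 = 2.30415e-06.
k ≥ ln(2.30415e-06)/ln(0.588) = -12.9808/-0.53103 = 24.445.
Smallest integer k = 25.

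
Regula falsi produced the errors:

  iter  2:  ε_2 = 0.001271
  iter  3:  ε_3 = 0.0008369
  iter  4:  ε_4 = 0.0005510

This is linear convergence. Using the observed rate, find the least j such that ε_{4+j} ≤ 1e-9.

Rate ρ ≈ ε_4/ε_3 = 0.0005510/0.0008369 = 0.6584.
After j more steps, ε_{4+j} ≈ 0.0005510·ρ^j; need ρ^j ≤ 1e-9/0.0005510 = 1.81488e-06.
j ≥ ln(1.81488e-06)/ln(0.6584) = -13.2195/-0.41794 = 31.630.
So 32 more iterations are needed.

32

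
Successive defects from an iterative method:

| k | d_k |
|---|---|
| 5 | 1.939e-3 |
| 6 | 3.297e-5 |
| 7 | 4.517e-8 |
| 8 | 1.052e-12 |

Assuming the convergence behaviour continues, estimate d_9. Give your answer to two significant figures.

3.4e-20

First estimate the order: p ≈ ln(d_8/d_7) / ln(d_7/d_6) = ln(1.052e-12/4.517e-8)/ln(4.517e-8/3.297e-5) = ln(2.32898e-05)/ln(0.00137003) ≈ 1.6180.
Then d_9 ≈ d_8·(d_8/d_7)^p = 1.052e-12·(2.32898e-05)^1.6180 = 1.052e-12·3.19208e-08 ≈ 3.358e-20.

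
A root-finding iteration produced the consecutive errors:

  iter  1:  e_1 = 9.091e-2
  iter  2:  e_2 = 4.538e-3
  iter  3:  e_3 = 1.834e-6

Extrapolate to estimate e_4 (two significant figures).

2.6e-15

First estimate the order: p ≈ ln(e_3/e_2) / ln(e_2/e_1) = ln(1.834e-6/4.538e-3)/ln(4.538e-3/9.091e-2) = ln(0.000404143)/ln(0.0499175) ≈ 2.6069.
Then e_4 ≈ e_3·(e_3/e_2)^p = 1.834e-6·(0.000404143)^2.6069 = 1.834e-6·1.42422e-09 ≈ 2.612e-15.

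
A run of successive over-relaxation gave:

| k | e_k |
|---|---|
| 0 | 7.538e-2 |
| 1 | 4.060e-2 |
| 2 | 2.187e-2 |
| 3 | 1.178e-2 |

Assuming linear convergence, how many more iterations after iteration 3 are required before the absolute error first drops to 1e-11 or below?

34

Rate ρ ≈ e_3/e_2 = 1.178e-2/2.187e-2 = 0.5386.
After j more steps, e_{3+j} ≈ 1.178e-2·ρ^j; need ρ^j ≤ 1e-11/1.178e-2 = 8.48896e-10.
j ≥ ln(8.48896e-10)/ln(0.5386) = -20.8871/-0.61878 = 33.755.
So 34 more iterations are needed.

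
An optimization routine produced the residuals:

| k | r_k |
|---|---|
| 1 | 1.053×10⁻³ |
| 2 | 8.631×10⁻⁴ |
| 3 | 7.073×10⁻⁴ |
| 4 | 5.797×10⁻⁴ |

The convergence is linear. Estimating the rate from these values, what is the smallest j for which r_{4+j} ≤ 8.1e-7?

34

Rate ρ ≈ r_4/r_3 = 5.797×10⁻⁴/7.073×10⁻⁴ = 0.8196.
After j more steps, r_{4+j} ≈ 5.797×10⁻⁴·ρ^j; need ρ^j ≤ 8.1e-7/5.797×10⁻⁴ = 0.00139727.
j ≥ ln(0.00139727)/ln(0.8196) = -6.5732/-0.19894 = 33.041.
So 34 more iterations are needed.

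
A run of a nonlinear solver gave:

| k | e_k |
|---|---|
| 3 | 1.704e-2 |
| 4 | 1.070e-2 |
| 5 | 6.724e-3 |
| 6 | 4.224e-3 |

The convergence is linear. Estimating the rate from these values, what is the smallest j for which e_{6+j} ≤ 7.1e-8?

Rate ρ ≈ e_6/e_5 = 4.224e-3/6.724e-3 = 0.6282.
After j more steps, e_{6+j} ≈ 4.224e-3·ρ^j; need ρ^j ≤ 7.1e-8/4.224e-3 = 1.68087e-05.
j ≥ ln(1.68087e-05)/ln(0.6282) = -10.9936/-0.46490 = 23.647.
So 24 more iterations are needed.

24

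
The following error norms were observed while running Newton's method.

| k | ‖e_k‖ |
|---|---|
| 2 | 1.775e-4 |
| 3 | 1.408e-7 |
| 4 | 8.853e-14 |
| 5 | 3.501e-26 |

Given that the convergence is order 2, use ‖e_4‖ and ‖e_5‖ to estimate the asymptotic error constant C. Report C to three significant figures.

4.47

C ≈ ‖e_5‖ / ‖e_4‖^2
  = 3.501e-26 / (8.853e-14)^2
  = 3.501e-26 / 7.83756e-27 ≈ 4.467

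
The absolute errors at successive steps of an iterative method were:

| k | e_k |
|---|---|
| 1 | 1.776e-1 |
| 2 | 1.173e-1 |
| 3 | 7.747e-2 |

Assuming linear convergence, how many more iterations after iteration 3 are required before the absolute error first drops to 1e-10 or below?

Rate ρ ≈ e_3/e_2 = 7.747e-2/1.173e-1 = 0.6604.
After j more steps, e_{3+j} ≈ 7.747e-2·ρ^j; need ρ^j ≤ 1e-10/7.747e-2 = 1.29082e-09.
j ≥ ln(1.29082e-09)/ln(0.6604) = -20.4680/-0.41491 = 49.331.
So 50 more iterations are needed.

50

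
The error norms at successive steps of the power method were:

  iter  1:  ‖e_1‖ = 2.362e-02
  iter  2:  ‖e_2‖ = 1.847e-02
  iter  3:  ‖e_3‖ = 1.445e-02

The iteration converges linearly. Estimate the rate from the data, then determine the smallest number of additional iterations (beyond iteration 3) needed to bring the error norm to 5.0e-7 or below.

Rate ρ ≈ ‖e_3‖/‖e_2‖ = 1.445e-02/1.847e-02 = 0.7823.
After j more steps, ‖e_{3+j}‖ ≈ 1.445e-02·ρ^j; need ρ^j ≤ 5.0e-7/1.445e-02 = 3.46021e-05.
j ≥ ln(3.46021e-05)/ln(0.7823) = -10.2716/-0.24552 = 41.836.
So 42 more iterations are needed.

42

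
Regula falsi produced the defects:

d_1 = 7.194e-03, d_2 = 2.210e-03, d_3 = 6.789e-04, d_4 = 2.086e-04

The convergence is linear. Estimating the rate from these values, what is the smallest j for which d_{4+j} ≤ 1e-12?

17

Rate ρ ≈ d_4/d_3 = 2.086e-04/6.789e-04 = 0.3073.
After j more steps, d_{4+j} ≈ 2.086e-04·ρ^j; need ρ^j ≤ 1e-12/2.086e-04 = 4.79386e-09.
j ≥ ln(4.79386e-09)/ln(0.3073) = -19.1559/-1.17993 = 16.235.
So 17 more iterations are needed.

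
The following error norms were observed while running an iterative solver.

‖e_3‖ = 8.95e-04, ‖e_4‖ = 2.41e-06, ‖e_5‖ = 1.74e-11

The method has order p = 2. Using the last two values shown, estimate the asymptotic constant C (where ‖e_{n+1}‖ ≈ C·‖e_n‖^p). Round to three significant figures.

C ≈ ‖e_5‖ / ‖e_4‖^2
  = 1.74e-11 / (2.41e-06)^2
  = 1.74e-11 / 5.8081e-12 ≈ 2.9958

3.00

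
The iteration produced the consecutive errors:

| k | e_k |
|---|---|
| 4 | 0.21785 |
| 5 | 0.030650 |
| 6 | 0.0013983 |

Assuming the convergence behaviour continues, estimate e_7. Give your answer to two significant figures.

1.1e-5

First estimate the order: p ≈ ln(e_6/e_5) / ln(e_5/e_4) = ln(0.0013983/0.030650)/ln(0.030650/0.21785) = ln(0.0456215)/ln(0.140693) ≈ 1.5742.
Then e_7 ≈ e_6·(e_6/e_5)^p = 0.0013983·(0.0456215)^1.5742 = 0.0013983·0.00774934 ≈ 1.084e-05.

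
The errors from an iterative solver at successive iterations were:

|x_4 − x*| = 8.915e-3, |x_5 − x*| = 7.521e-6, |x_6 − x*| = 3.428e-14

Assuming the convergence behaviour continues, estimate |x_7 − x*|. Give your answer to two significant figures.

First estimate the order: p ≈ ln(|x_6 − x*|/|x_5 − x*|) / ln(|x_5 − x*|/|x_4 − x*|) = ln(3.428e-14/7.521e-6)/ln(7.521e-6/8.915e-3) = ln(4.5579e-09)/ln(0.000843634) ≈ 2.7136.
Then |x_7 − x*| ≈ |x_6 − x*|·(|x_6 − x*|/|x_5 − x*|)^p = 3.428e-14·(4.5579e-09)^2.7136 = 3.428e-14·2.31859e-23 ≈ 7.948e-37.

7.9e-37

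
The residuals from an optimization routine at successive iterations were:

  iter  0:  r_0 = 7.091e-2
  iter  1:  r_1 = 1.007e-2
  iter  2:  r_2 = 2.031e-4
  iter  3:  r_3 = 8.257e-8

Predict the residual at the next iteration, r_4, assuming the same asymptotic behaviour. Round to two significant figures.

First estimate the order: p ≈ ln(r_3/r_2) / ln(r_2/r_1) = ln(8.257e-8/2.031e-4)/ln(2.031e-4/1.007e-2) = ln(0.000406548)/ln(0.0201688) ≈ 2.0001.
Then r_4 ≈ r_3·(r_3/r_2)^p = 8.257e-8·(0.000406548)^2.0001 = 8.257e-8·1.65152e-07 ≈ 1.364e-14.

1.4e-14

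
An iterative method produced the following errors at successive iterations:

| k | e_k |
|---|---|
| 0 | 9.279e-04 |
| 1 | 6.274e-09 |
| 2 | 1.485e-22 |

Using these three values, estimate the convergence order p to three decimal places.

p ≈ ln(e_2/e_1) / ln(e_1/e_0)
  = ln(1.485e-22/6.274e-09) / ln(6.274e-09/9.279e-04)
  = ln(2.36691e-14) / ln(6.7615e-06)
  = -31.374606 / -11.904266 ≈ 2.635577

2.636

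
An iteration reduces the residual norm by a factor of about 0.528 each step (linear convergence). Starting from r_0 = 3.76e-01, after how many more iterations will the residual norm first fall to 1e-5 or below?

After k steps, r_k ≈ 3.76e-01·0.528^k.
Need 0.528^k ≤ 1e-5/3.76e-01 = 2.65957e-05.
k ≥ ln(2.65957e-05)/ln(0.528) = -10.5348/-0.63866 = 16.495.
Smallest integer k = 17.

17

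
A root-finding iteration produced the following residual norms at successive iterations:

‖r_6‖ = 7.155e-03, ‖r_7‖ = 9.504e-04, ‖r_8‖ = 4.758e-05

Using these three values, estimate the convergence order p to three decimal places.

p ≈ ln(‖r_8‖/‖r_7‖) / ln(‖r_7‖/‖r_6‖)
  = ln(4.758e-05/9.504e-04) / ln(9.504e-04/7.155e-03)
  = ln(0.0500631) / ln(0.13283)
  = -2.994471 / -2.018685 ≈ 1.483377

1.483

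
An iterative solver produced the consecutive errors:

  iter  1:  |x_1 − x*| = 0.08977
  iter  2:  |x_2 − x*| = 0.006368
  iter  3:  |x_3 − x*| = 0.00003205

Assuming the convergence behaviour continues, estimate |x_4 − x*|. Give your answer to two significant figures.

8.1e-10

First estimate the order: p ≈ ln(|x_3 − x*|/|x_2 − x*|) / ln(|x_2 − x*|/|x_1 − x*|) = ln(0.00003205/0.006368)/ln(0.006368/0.08977) = ln(0.00503298)/ln(0.0709368) ≈ 1.9999.
Then |x_4 − x*| ≈ |x_3 − x*|·(|x_3 − x*|/|x_2 − x*|)^p = 0.00003205·(0.00503298)^1.9999 = 0.00003205·2.53443e-05 ≈ 8.123e-10.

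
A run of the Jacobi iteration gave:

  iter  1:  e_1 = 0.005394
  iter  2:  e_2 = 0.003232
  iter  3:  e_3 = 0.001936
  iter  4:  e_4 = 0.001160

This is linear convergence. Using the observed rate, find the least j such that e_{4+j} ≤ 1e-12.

Rate ρ ≈ e_4/e_3 = 0.001160/0.001936 = 0.5992.
After j more steps, e_{4+j} ≈ 0.001160·ρ^j; need ρ^j ≤ 1e-12/0.001160 = 8.62069e-10.
j ≥ ln(8.62069e-10)/ln(0.5992) = -20.8717/-0.51216 = 40.752.
So 41 more iterations are needed.

41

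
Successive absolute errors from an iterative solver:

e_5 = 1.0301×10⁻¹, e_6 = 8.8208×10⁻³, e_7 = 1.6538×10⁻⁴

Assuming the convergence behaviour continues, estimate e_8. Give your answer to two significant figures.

2.7e-7

First estimate the order: p ≈ ln(e_7/e_6) / ln(e_6/e_5) = ln(1.6538×10⁻⁴/8.8208×10⁻³)/ln(8.8208×10⁻³/1.0301×10⁻¹) = ln(0.0187489)/ln(0.0856305) ≈ 1.6180.
Then e_8 ≈ e_7·(e_7/e_6)^p = 1.6538×10⁻⁴·(0.0187489)^1.6180 = 1.6538×10⁻⁴·0.00160574 ≈ 2.656e-07.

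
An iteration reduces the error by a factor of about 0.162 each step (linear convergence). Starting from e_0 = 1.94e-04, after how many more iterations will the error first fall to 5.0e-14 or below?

13

After k steps, e_k ≈ 1.94e-04·0.162^k.
Need 0.162^k ≤ 5.0e-14/1.94e-04 = 2.57732e-10.
k ≥ ln(2.57732e-10)/ln(0.162) = -22.0791/-1.82016 = 12.130.
Smallest integer k = 13.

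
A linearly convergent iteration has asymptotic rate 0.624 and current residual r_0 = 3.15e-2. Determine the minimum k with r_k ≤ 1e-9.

37

After k steps, r_k ≈ 3.15e-2·0.624^k.
Need 0.624^k ≤ 1e-9/3.15e-2 = 3.1746e-08.
k ≥ ln(3.1746e-08)/ln(0.624) = -17.2655/-0.47160 = 36.610.
Smallest integer k = 37.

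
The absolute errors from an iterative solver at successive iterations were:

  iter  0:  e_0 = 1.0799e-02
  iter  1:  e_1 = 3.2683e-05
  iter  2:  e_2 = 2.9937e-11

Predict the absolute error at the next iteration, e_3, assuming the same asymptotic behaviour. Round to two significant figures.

1.0e-25

First estimate the order: p ≈ ln(e_2/e_1) / ln(e_1/e_0) = ln(2.9937e-11/3.2683e-05)/ln(3.2683e-05/1.0799e-02) = ln(9.15981e-07)/ln(0.00302648) ≈ 2.3970.
Then e_3 ≈ e_2·(e_2/e_1)^p = 2.9937e-11·(9.15981e-07)^2.3970 = 2.9937e-11·3.36234e-15 ≈ 1.007e-25.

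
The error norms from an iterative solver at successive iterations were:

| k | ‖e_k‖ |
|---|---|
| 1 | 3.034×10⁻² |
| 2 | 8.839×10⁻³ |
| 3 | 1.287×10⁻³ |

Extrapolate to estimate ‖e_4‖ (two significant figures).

6.3e-5

First estimate the order: p ≈ ln(‖e_3‖/‖e_2‖) / ln(‖e_2‖/‖e_1‖) = ln(1.287×10⁻³/8.839×10⁻³)/ln(8.839×10⁻³/3.034×10⁻²) = ln(0.145605)/ln(0.291332) ≈ 1.5624.
Then ‖e_4‖ ≈ ‖e_3‖·(‖e_3‖/‖e_2‖)^p = 1.287×10⁻³·(0.145605)^1.5624 = 1.287×10⁻³·0.0492659 ≈ 6.341e-05.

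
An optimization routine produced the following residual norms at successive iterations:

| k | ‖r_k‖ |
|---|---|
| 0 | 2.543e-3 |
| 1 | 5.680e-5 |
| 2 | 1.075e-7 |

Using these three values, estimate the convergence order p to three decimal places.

p ≈ ln(‖r_2‖/‖r_1‖) / ln(‖r_1‖/‖r_0‖)
  = ln(1.075e-7/5.680e-5) / ln(5.680e-5/2.543e-3)
  = ln(0.00189261) / ln(0.0223358)
  = -6.269798 / -3.801565 ≈ 1.649268

1.649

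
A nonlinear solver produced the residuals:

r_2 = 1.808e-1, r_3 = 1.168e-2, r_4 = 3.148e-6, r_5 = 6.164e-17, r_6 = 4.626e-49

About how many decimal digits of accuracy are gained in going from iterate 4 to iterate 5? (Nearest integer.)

Digits gained ≈ log₁₀(r_4/r_5) = log₁₀(3.148e-6/6.164e-17) = log₁₀(5.10707e+10) ≈ 10.708.

11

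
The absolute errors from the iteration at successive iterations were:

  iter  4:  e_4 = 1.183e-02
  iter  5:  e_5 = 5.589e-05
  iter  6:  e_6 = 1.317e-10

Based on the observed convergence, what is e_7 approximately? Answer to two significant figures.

First estimate the order: p ≈ ln(e_6/e_5) / ln(e_5/e_4) = ln(1.317e-10/5.589e-05)/ln(5.589e-05/1.183e-02) = ln(2.35641e-06)/ln(0.00472443) ≈ 2.4199.
Then e_7 ≈ e_6·(e_6/e_5)^p = 1.317e-10·(2.35641e-06)^2.4199 = 1.317e-10·2.40663e-14 ≈ 3.17e-24.

3.2e-24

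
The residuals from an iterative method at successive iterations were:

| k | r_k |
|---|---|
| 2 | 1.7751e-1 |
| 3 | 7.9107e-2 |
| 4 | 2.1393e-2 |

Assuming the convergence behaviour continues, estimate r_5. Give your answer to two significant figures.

2.6e-3

First estimate the order: p ≈ ln(r_4/r_3) / ln(r_3/r_2) = ln(2.1393e-2/7.9107e-2)/ln(7.9107e-2/1.7751e-1) = ln(0.270431)/ln(0.445648) ≈ 1.6180.
Then r_5 ≈ r_4·(r_4/r_3)^p = 2.1393e-2·(0.270431)^1.6180 = 2.1393e-2·0.120522 ≈ 0.002578.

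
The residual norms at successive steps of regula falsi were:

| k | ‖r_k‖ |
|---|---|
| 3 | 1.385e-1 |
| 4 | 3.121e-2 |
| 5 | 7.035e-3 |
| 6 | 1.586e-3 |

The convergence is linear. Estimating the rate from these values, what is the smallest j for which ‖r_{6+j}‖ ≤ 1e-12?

15

Rate ρ ≈ ‖r_6‖/‖r_5‖ = 1.586e-3/7.035e-3 = 0.2254.
After j more steps, ‖r_{6+j}‖ ≈ 1.586e-3·ρ^j; need ρ^j ≤ 1e-12/1.586e-3 = 6.30517e-10.
j ≥ ln(6.30517e-10)/ln(0.2254) = -21.1845/-1.48988 = 14.219.
So 15 more iterations are needed.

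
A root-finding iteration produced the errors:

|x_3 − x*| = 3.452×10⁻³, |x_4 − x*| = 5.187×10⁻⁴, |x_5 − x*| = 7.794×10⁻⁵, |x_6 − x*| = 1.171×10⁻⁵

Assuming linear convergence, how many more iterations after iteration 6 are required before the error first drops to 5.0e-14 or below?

11

Rate ρ ≈ |x_6 − x*|/|x_5 − x*| = 1.171×10⁻⁵/7.794×10⁻⁵ = 0.1502.
After j more steps, |x_{6+j} − x*| ≈ 1.171×10⁻⁵·ρ^j; need ρ^j ≤ 5.0e-14/1.171×10⁻⁵ = 4.26985e-09.
j ≥ ln(4.26985e-09)/ln(0.1502) = -19.2717/-1.89579 = 10.166.
So 11 more iterations are needed.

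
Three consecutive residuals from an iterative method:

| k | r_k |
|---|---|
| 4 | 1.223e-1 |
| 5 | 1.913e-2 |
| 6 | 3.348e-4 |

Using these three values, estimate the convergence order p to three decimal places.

p ≈ ln(r_6/r_5) / ln(r_5/r_4)
  = ln(3.348e-4/1.913e-2) / ln(1.913e-2/1.223e-1)
  = ln(0.0175013) / ln(0.156419)
  = -4.045480 / -1.855217 ≈ 2.180597

2.181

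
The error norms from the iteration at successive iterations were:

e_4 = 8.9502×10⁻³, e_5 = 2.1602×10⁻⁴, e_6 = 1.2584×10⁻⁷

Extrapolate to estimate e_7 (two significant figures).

First estimate the order: p ≈ ln(e_6/e_5) / ln(e_5/e_4) = ln(1.2584×10⁻⁷/2.1602×10⁻⁴)/ln(2.1602×10⁻⁴/8.9502×10⁻³) = ln(0.000582539)/ln(0.0241358) ≈ 2.0000.
Then e_7 ≈ e_6·(e_6/e_5)^p = 1.2584×10⁻⁷·(0.000582539)^2.0000 = 1.2584×10⁻⁷·3.39352e-07 ≈ 4.27e-14.

4.3e-14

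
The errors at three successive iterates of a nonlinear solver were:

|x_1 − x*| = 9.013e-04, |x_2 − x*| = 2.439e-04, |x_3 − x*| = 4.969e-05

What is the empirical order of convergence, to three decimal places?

p ≈ ln(|x_3 − x*|/|x_2 − x*|) / ln(|x_2 − x*|/|x_1 − x*|)
  = ln(4.969e-05/2.439e-04) / ln(2.439e-04/9.013e-04)
  = ln(0.203731) / ln(0.270609)
  = -1.590955 / -1.307080 ≈ 1.217183

1.217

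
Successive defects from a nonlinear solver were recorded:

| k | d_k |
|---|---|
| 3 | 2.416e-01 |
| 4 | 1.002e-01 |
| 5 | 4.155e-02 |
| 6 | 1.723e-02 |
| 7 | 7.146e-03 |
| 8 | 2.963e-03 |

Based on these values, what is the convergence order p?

Consecutive ratios: d_8/d_7 = 2.963e-03/7.146e-03 = 0.414638, d_7/d_6 = 7.146e-03/1.723e-02 = 0.414742.
p ≈ ln(0.414638)/ln(0.414742) = -0.8804/-0.8801 ≈ 1.00.
So the convergence is linear (order 1).

1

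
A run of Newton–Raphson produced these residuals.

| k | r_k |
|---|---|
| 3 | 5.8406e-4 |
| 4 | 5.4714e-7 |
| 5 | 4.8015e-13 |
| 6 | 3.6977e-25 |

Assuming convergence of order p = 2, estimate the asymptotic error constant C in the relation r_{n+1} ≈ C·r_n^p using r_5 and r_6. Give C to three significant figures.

1.60

C ≈ r_6 / r_5^2
  = 3.6977e-25 / (4.8015e-13)^2
  = 3.6977e-25 / 2.30544e-25 ≈ 1.6039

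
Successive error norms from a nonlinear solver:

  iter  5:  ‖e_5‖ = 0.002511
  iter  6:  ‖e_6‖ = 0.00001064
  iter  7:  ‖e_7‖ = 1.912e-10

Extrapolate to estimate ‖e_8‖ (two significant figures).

First estimate the order: p ≈ ln(‖e_7‖/‖e_6‖) / ln(‖e_6‖/‖e_5‖) = ln(1.912e-10/0.00001064)/ln(0.00001064/0.002511) = ln(1.79699e-05)/ln(0.00423736) ≈ 1.9999.
Then ‖e_8‖ ≈ ‖e_7‖·(‖e_7‖/‖e_6‖)^p = 1.912e-10·(1.79699e-05)^1.9999 = 1.912e-10·3.2327e-10 ≈ 6.181e-20.

6.2e-20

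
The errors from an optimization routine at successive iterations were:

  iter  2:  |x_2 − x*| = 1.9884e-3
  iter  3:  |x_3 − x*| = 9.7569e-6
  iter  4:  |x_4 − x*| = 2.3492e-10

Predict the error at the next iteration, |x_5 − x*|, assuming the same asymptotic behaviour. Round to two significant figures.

1.4e-19

First estimate the order: p ≈ ln(|x_4 − x*|/|x_3 − x*|) / ln(|x_3 − x*|/|x_2 − x*|) = ln(2.3492e-10/9.7569e-6)/ln(9.7569e-6/1.9884e-3) = ln(2.40773e-05)/ln(0.00490691) ≈ 2.0000.
Then |x_5 − x*| ≈ |x_4 − x*|·(|x_4 − x*|/|x_3 − x*|)^p = 2.3492e-10·(2.40773e-05)^2.0000 = 2.3492e-10·5.79716e-10 ≈ 1.362e-19.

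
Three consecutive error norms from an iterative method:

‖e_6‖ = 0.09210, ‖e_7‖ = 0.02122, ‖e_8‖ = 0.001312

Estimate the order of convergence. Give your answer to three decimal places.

1.896

p ≈ ln(‖e_8‖/‖e_7‖) / ln(‖e_7‖/‖e_6‖)
  = ln(0.001312/0.02122) / ln(0.02122/0.09210)
  = ln(0.0618285) / ln(0.230402)
  = -2.783391 / -1.467930 ≈ 1.896133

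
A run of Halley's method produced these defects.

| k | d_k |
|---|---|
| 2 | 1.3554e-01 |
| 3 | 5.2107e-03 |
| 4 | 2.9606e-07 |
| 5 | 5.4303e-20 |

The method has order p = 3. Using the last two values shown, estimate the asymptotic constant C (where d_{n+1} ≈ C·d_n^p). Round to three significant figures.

2.09

C ≈ d_5 / d_4^3
  = 5.4303e-20 / (2.9606e-07)^3
  = 5.4303e-20 / 2.59501e-20 ≈ 2.0926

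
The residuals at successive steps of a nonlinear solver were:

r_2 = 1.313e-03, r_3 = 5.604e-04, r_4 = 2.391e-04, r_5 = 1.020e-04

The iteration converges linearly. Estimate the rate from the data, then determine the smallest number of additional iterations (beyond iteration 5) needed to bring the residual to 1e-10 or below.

17

Rate ρ ≈ r_5/r_4 = 1.020e-04/2.391e-04 = 0.4266.
After j more steps, r_{5+j} ≈ 1.020e-04·ρ^j; need ρ^j ≤ 1e-10/1.020e-04 = 9.80392e-07.
j ≥ ln(9.80392e-07)/ln(0.4266) = -13.8353/-0.85191 = 16.240.
So 17 more iterations are needed.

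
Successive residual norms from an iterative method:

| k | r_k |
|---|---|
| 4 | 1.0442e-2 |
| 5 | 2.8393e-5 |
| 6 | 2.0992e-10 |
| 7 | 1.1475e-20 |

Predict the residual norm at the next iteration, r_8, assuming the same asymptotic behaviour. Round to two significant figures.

First estimate the order: p ≈ ln(r_7/r_6) / ln(r_6/r_5) = ln(1.1475e-20/2.0992e-10)/ln(2.0992e-10/2.8393e-5) = ln(5.46637e-11)/ln(7.39337e-06) ≈ 2.0000.
Then r_8 ≈ r_7·(r_7/r_6)^p = 1.1475e-20·(5.46637e-11)^2.0000 = 1.1475e-20·2.98812e-21 ≈ 3.429e-41.

3.4e-41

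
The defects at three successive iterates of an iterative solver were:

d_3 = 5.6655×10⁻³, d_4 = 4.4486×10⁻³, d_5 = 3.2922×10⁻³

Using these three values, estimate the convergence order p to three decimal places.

p ≈ ln(d_5/d_4) / ln(d_4/d_3)
  = ln(3.2922×10⁻³/4.4486×10⁻³) / ln(4.4486×10⁻³/5.6655×10⁻³)
  = ln(0.740053) / ln(0.785209)
  = -0.301033 / -0.241805 ≈ 1.244941

1.245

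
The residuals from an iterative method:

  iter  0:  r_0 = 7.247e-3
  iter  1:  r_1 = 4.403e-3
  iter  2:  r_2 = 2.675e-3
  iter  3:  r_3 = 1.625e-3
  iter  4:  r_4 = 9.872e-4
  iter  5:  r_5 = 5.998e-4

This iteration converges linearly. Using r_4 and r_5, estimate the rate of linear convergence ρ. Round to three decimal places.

0.608

ρ ≈ r_5/r_4 = 5.998e-4/9.872e-4 = 0.60758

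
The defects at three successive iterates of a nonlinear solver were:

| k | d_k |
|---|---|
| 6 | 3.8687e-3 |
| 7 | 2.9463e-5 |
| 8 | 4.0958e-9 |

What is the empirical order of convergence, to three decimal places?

1.821

p ≈ ln(d_8/d_7) / ln(d_7/d_6)
  = ln(4.0958e-9/2.9463e-5) / ln(2.9463e-5/3.8687e-3)
  = ln(0.000139015) / ln(0.00761574)
  = -8.880929 / -4.877538 ≈ 1.820781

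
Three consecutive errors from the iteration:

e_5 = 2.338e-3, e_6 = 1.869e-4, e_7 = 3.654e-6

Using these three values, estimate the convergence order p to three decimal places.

1.557

p ≈ ln(e_7/e_6) / ln(e_6/e_5)
  = ln(3.654e-6/1.869e-4) / ln(1.869e-4/2.338e-3)
  = ln(0.0195506) / ln(0.0799401)
  = -3.934749 / -2.526478 ≈ 1.557405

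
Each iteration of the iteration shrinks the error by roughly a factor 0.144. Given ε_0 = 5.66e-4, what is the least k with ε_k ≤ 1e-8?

6

After k steps, ε_k ≈ 5.66e-4·0.144^k.
Need 0.144^k ≤ 1e-8/5.66e-4 = 1.76678e-05.
k ≥ ln(1.76678e-05)/ln(0.144) = -10.9438/-1.93794 = 5.647.
Smallest integer k = 6.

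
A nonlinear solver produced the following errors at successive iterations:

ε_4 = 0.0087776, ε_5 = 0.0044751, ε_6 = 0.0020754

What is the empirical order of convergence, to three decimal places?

p ≈ ln(ε_6/ε_5) / ln(ε_5/ε_4)
  = ln(0.0020754/0.0044751) / ln(0.0044751/0.0087776)
  = ln(0.463766) / ln(0.509832)
  = -0.768375 / -0.673674 ≈ 1.140574

1.141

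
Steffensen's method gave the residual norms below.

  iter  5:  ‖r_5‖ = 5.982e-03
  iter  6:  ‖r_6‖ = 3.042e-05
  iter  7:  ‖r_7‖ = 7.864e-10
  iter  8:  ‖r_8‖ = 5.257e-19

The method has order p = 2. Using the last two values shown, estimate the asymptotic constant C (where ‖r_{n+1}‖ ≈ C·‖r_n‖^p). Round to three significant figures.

0.850

C ≈ ‖r_8‖ / ‖r_7‖^2
  = 5.257e-19 / (7.864e-10)^2
  = 5.257e-19 / 6.18425e-19 ≈ 0.85006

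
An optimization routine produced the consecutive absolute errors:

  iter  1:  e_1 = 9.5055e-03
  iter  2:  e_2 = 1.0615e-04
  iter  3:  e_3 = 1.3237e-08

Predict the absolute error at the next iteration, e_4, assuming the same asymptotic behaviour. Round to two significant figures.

2.1e-16

First estimate the order: p ≈ ln(e_3/e_2) / ln(e_2/e_1) = ln(1.3237e-08/1.0615e-04)/ln(1.0615e-04/9.5055e-03) = ln(0.000124701)/ln(0.0111672) ≈ 2.0000.
Then e_4 ≈ e_3·(e_3/e_2)^p = 1.3237e-08·(0.000124701)^2.0000 = 1.3237e-08·1.55503e-08 ≈ 2.058e-16.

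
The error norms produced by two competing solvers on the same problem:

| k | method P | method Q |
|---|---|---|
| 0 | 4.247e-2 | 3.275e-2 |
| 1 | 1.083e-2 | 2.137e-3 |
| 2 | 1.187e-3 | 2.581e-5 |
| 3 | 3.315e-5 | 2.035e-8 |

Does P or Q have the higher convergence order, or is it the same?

same

Method P: p ≈ ln(3.315e-5/1.187e-3)/ln(1.187e-3/1.083e-2) ≈ 1.62.
Method Q: p ≈ ln(2.035e-8/2.581e-5)/ln(2.581e-5/2.137e-3) ≈ 1.62.
Both orders ≈ 1.6 — effectively the same.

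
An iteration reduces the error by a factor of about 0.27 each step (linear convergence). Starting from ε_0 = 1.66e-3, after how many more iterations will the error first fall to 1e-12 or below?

17

After k steps, ε_k ≈ 1.66e-3·0.27^k.
Need 0.27^k ≤ 1e-12/1.66e-3 = 6.0241e-10.
k ≥ ln(6.0241e-10)/ln(0.27) = -21.2301/-1.30933 = 16.214.
Smallest integer k = 17.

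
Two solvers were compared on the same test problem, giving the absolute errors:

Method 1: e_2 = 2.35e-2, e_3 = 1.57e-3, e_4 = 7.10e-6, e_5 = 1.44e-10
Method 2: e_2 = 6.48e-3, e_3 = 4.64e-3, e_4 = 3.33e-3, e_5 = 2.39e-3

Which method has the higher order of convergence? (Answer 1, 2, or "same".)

Method 1: p ≈ ln(1.44e-10/7.10e-6)/ln(7.10e-6/1.57e-3) ≈ 2.00.
Method 2: p ≈ ln(2.39e-3/3.33e-3)/ln(3.33e-3/4.64e-3) ≈ 1.00.
Method 1 has the higher order (≈2.0 vs ≈1.0).

1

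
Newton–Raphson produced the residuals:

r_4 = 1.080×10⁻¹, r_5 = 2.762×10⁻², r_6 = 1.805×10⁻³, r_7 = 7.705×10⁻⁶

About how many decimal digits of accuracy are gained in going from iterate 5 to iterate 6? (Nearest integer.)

Digits gained ≈ log₁₀(r_5/r_6) = log₁₀(2.762×10⁻²/1.805×10⁻³) = log₁₀(15.3019) ≈ 1.185.

1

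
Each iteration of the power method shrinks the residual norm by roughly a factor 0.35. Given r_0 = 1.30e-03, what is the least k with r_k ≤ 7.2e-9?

12

After k steps, r_k ≈ 1.30e-03·0.35^k.
Need 0.35^k ≤ 7.2e-9/1.30e-03 = 5.53846e-06.
k ≥ ln(5.53846e-06)/ln(0.35) = -12.1038/-1.04982 = 11.529.
Smallest integer k = 12.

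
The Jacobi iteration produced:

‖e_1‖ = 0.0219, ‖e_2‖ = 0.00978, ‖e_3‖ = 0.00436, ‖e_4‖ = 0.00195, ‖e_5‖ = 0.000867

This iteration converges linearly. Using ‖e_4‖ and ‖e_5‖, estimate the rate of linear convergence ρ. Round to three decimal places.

0.445

ρ ≈ ‖e_5‖/‖e_4‖ = 0.000867/0.00195 = 0.44462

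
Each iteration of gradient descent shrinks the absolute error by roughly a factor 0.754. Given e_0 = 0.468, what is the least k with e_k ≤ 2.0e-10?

77

After k steps, e_k ≈ 0.468·0.754^k.
Need 0.754^k ≤ 2.0e-10/0.468 = 4.2735e-10.
k ≥ ln(4.2735e-10)/ln(0.754) = -21.5734/-0.28236 = 76.404.
Smallest integer k = 77.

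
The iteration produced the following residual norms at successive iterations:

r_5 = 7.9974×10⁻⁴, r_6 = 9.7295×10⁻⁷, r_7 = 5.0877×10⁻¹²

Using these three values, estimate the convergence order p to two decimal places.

p ≈ ln(r_7/r_6) / ln(r_6/r_5)
  = ln(5.0877×10⁻¹²/9.7295×10⁻⁷) / ln(9.7295×10⁻⁷/7.9974×10⁻⁴)
  = ln(5.22915e-06) / ln(0.00121658)
  = -12.16126 / -6.71171 ≈ 1.81195

1.81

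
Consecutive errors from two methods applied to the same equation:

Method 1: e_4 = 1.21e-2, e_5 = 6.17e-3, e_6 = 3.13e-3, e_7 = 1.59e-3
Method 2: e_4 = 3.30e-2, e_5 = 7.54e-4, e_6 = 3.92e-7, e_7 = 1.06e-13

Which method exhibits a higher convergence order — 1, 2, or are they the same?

2

Method 1: p ≈ ln(1.59e-3/3.13e-3)/ln(3.13e-3/6.17e-3) ≈ 1.00.
Method 2: p ≈ ln(1.06e-13/3.92e-7)/ln(3.92e-7/7.54e-4) ≈ 2.00.
Method 2 has the higher order (≈2.0 vs ≈1.0).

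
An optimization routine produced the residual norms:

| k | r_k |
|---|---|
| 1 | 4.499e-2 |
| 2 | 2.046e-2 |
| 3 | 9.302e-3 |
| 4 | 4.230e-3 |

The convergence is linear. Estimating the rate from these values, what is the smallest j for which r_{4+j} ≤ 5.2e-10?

Rate ρ ≈ r_4/r_3 = 4.230e-3/9.302e-3 = 0.4547.
After j more steps, r_{4+j} ≈ 4.230e-3·ρ^j; need ρ^j ≤ 5.2e-10/4.230e-3 = 1.22931e-07.
j ≥ ln(1.22931e-07)/ln(0.4547) = -15.9116/-0.78812 = 20.189.
So 21 more iterations are needed.

21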